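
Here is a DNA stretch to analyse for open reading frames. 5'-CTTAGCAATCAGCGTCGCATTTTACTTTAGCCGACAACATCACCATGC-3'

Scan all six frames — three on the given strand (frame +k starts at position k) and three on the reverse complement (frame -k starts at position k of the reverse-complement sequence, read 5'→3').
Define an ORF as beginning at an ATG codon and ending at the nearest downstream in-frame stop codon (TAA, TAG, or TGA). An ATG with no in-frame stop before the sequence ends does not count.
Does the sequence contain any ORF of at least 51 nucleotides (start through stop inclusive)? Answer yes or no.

no

Reverse complement (5'→3'): GCATGGTGATGTTGTCGGCTAAAGTAAAATGCGACGCTGATTGCTAAG
Frame +1: CTT AGC AAT CAG CGT CGC ATT TTA CTT TAG CCG ACA ACA TCA CCA TGC — no ATG→stop ORF.
Frame +2: TTA GCA ATC AGC GTC GCA TTT TAC TTT AGC CGA CAA CAT CAC CAT — no ATG→stop ORF.
Frame +3: TAG CAA TCA GCG TCG CAT TTT ACT TTA GCC GAC AAC ATC ACC ATG — no ATG→stop ORF.
Frame -1: GCA TGG TGA TGT TGT CGG CTA AAG TAA AAT GCG ACG CTG ATT GCT AAG — no ATG→stop ORF.
Frame -2: CAT GGT GAT GTT GTC GGC TAA AGT AAA ATG CGA CGC TGA TTG CTA — ATG at 29, stop TGA at 38 → 12 nt.
Frame -3: ATG GTG ATG TTG TCG GCT AAA GTA AAA TGC GAC GCT GAT TGC TAA — ATG at 3, stop TAA at 45 → 45 nt; ATG at 9, stop TAA at 45 → 39 nt.
Largest ORF found is 45 nucleotides < 51, so no.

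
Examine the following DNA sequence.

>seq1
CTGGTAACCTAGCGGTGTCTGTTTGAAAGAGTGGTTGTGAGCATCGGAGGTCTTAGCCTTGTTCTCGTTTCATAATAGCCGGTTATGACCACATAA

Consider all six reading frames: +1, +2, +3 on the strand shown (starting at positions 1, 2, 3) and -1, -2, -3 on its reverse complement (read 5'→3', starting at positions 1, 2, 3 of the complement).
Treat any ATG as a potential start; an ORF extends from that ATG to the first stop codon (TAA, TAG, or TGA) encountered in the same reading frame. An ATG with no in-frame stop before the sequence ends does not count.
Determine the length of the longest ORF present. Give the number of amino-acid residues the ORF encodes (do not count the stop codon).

11

Reverse complement (5'→3'): TTATGTGGTCATAACCGGCTATTATGAAACGAGAACAAGGCTAAGACCTCCGATGCTCACAACCACTCTTTCAAACAGACACCGCTAGGTTACCAG
Frame +1: CTG GTA ACC TAG CGG TGT CTG TTT GAA AGA GTG GTT GTG AGC ATC GGA GGT CTT AGC CTT GTT CTC GTT TCA TAA TAG CCG GTT ATG ACC ACA TAA — ATG at 85, stop TAA at 94 → 12 nt.
Frame +2: TGG TAA CCT AGC GGT GTC TGT TTG AAA GAG TGG TTG TGA GCA TCG GAG GTC TTA GCC TTG TTC TCG TTT CAT AAT AGC CGG TTA TGA CCA CAT — no ATG→stop ORF.
Frame +3: GGT AAC CTA GCG GTG TCT GTT TGA AAG AGT GGT TGT GAG CAT CGG AGG TCT TAG CCT TGT TCT CGT TTC ATA ATA GCC GGT TAT GAC CAC ATA — no ATG→stop ORF.
Frame -1: TTA TGT GGT CAT AAC CGG CTA TTA TGA AAC GAG AAC AAG GCT AAG ACC TCC GAT GCT CAC AAC CAC TCT TTC AAA CAG ACA CCG CTA GGT TAC CAG — no ATG→stop ORF.
Frame -2: TAT GTG GTC ATA ACC GGC TAT TAT GAA ACG AGA ACA AGG CTA AGA CCT CCG ATG CTC ACA ACC ACT CTT TCA AAC AGA CAC CGC TAG GTT ACC — ATG at 53, stop TAG at 86 → 36 nt.
Frame -3: ATG TGG TCA TAA CCG GCT ATT ATG AAA CGA GAA CAA GGC TAA GAC CTC CGA TGC TCA CAA CCA CTC TTT CAA ACA GAC ACC GCT AGG TTA CCA — ATG at 3, stop TAA at 12 → 12 nt; ATG at 24, stop TAA at 42 → 21 nt.
Longest: frame -2, positions 53–88, 36 nt = 12 codons = 11 aa. → 11 amino acids.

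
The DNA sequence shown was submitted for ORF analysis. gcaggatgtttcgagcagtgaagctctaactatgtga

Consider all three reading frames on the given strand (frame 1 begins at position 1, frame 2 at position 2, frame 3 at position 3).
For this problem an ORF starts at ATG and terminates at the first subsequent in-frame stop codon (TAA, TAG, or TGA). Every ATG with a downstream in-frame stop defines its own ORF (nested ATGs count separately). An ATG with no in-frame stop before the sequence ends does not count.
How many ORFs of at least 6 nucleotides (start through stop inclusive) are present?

2

Frame 1: GCA GGA TGT TTC GAG CAG TGA AGC TCT AAC TAT GTG — no ATG→stop ORF.
Frame 2: CAG GAT GTT TCG AGC AGT GAA GCT CTA ACT ATG TGA — ATG at 32, stop TGA at 35 → 6 nt.
Frame 3: AGG ATG TTT CGA GCA GTG AAG CTC TAA CTA TGT — ATG at 6, stop TAA at 27 → 24 nt.
ORFs ≥ 6 nucleotides: frame 2 32–37 (6 nucleotides), frame 3 6–29 (24 nucleotides). Count = 2.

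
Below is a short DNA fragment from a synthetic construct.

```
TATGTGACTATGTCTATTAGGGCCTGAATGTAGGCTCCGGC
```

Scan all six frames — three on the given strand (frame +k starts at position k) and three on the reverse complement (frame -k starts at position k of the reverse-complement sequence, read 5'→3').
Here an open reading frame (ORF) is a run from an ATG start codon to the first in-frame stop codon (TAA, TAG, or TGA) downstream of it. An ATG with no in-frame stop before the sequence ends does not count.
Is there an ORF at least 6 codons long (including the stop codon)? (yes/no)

Reverse complement (5'→3'): GCCGGAGCCTACATTCAGGCCCTAATAGACATAGTCACATA
Frame +1: TAT GTG ACT ATG TCT ATT AGG GCC TGA ATG TAG GCT CCG — ATG at 10, stop TGA at 25 → 18 nt; ATG at 28, stop TAG at 31 → 6 nt.
Frame +2: ATG TGA CTA TGT CTA TTA GGG CCT GAA TGT AGG CTC CGG — ATG at 2, stop TGA at 5 → 6 nt.
Frame +3: TGT GAC TAT GTC TAT TAG GGC CTG AAT GTA GGC TCC GGC — no ATG→stop ORF.
Frame -1: GCC GGA GCC TAC ATT CAG GCC CTA ATA GAC ATA GTC ACA — no ATG→stop ORF.
Frame -2: CCG GAG CCT ACA TTC AGG CCC TAA TAG ACA TAG TCA CAT — no ATG→stop ORF.
Frame -3: CGG AGC CTA CAT TCA GGC CCT AAT AGA CAT AGT CAC ATA — no ATG→stop ORF.
Frame +1 has an ORF of 6 codons (positions 10–27) ≥ 6, so yes.

yes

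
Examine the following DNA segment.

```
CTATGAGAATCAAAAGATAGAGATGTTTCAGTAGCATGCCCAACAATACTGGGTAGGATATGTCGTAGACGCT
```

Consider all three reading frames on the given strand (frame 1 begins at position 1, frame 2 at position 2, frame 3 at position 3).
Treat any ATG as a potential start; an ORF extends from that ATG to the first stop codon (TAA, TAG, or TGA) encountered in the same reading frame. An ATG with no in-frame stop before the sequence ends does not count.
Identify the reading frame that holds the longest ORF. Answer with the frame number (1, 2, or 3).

Frame 1: CTA TGA GAA TCA AAA GAT AGA GAT GTT TCA GTA GCA TGC CCA ACA ATA CTG GGT AGG ATA TGT CGT AGA CGC — no ATG→stop ORF.
Frame 2: TAT GAG AAT CAA AAG ATA GAG ATG TTT CAG TAG CAT GCC CAA CAA TAC TGG GTA GGA TAT GTC GTA GAC GCT — ATG at 23, stop TAG at 32 → 12 nt.
Frame 3: ATG AGA ATC AAA AGA TAG AGA TGT TTC AGT AGC ATG CCC AAC AAT ACT GGG TAG GAT ATG TCG TAG ACG — ATG at 3, stop TAG at 18 → 18 nt; ATG at 36, stop TAG at 54 → 21 nt; ATG at 60, stop TAG at 66 → 9 nt.
Longest ORF is 21 nt in frame 3 (positions 36–56).

3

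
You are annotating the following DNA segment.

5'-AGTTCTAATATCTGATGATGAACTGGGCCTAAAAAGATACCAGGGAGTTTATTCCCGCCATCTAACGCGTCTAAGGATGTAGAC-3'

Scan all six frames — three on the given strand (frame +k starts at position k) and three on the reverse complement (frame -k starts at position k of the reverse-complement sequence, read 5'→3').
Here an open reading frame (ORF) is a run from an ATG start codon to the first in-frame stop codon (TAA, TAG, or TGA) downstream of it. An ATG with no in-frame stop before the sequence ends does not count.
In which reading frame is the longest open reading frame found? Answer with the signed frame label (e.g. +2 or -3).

-3

Reverse complement (5'→3'): GTCTACATCCTTAGACGCGTTAGATGGCGGGAATAAACTCCCTGGTATCTTTTTAGGCCCAGTTCATCATCAGATATTAGAACT
Frame +1: AGT TCT AAT ATC TGA TGA TGA ACT GGG CCT AAA AAG ATA CCA GGG AGT TTA TTC CCG CCA TCT AAC GCG TCT AAG GAT GTA GAC — no ATG→stop ORF.
Frame +2: GTT CTA ATA TCT GAT GAT GAA CTG GGC CTA AAA AGA TAC CAG GGA GTT TAT TCC CGC CAT CTA ACG CGT CTA AGG ATG TAG — ATG at 77, stop TAG at 80 → 6 nt.
Frame +3: TTC TAA TAT CTG ATG ATG AAC TGG GCC TAA AAA GAT ACC AGG GAG TTT ATT CCC GCC ATC TAA CGC GTC TAA GGA TGT AGA — ATG at 15, stop TAA at 30 → 18 nt; ATG at 18, stop TAA at 30 → 15 nt.
Frame -1: GTC TAC ATC CTT AGA CGC GTT AGA TGG CGG GAA TAA ACT CCC TGG TAT CTT TTT AGG CCC AGT TCA TCA TCA GAT ATT AGA ACT — no ATG→stop ORF.
Frame -2: TCT ACA TCC TTA GAC GCG TTA GAT GGC GGG AAT AAA CTC CCT GGT ATC TTT TTA GGC CCA GTT CAT CAT CAG ATA TTA GAA — no ATG→stop ORF.
Frame -3: CTA CAT CCT TAG ACG CGT TAG ATG GCG GGA ATA AAC TCC CTG GTA TCT TTT TAG GCC CAG TTC ATC ATC AGA TAT TAG AAC — ATG at 24, stop TAG at 54 → 33 nt.
Longest ORF is 33 nt in frame -3 (positions 24–56).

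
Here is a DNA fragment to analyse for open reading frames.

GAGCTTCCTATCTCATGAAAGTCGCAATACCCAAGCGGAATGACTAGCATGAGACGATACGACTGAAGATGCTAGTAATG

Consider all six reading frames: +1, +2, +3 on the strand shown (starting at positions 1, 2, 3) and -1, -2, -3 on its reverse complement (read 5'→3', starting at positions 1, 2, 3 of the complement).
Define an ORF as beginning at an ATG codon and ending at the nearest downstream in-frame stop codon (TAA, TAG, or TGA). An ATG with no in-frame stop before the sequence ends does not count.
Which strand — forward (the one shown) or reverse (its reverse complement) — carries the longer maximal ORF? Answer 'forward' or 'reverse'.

Reverse complement (5'→3'): CATTACTAGCATCTTCAGTCGTATCGTCTCATGCTAGTCATTCCGCTTGGGTATTGCGACTTTCATGAGATAGGAAGCTC
Frame +1: GAG CTT CCT ATC TCA TGA AAG TCG CAA TAC CCA AGC GGA ATG ACT AGC ATG AGA CGA TAC GAC TGA AGA TGC TAG TAA — ATG at 40, stop TGA at 64 → 27 nt; ATG at 49, stop TGA at 64 → 18 nt.
Frame +2: AGC TTC CTA TCT CAT GAA AGT CGC AAT ACC CAA GCG GAA TGA CTA GCA TGA GAC GAT ACG ACT GAA GAT GCT AGT AAT — no ATG→stop ORF.
Frame +3: GCT TCC TAT CTC ATG AAA GTC GCA ATA CCC AAG CGG AAT GAC TAG CAT GAG ACG ATA CGA CTG AAG ATG CTA GTA ATG — ATG at 15, stop TAG at 45 → 33 nt.
Frame -1: CAT TAC TAG CAT CTT CAG TCG TAT CGT CTC ATG CTA GTC ATT CCG CTT GGG TAT TGC GAC TTT CAT GAG ATA GGA AGC — no ATG→stop ORF.
Frame -2: ATT ACT AGC ATC TTC AGT CGT ATC GTC TCA TGC TAG TCA TTC CGC TTG GGT ATT GCG ACT TTC ATG AGA TAG GAA GCT — ATG at 65, stop TAG at 71 → 9 nt.
Frame -3: TTA CTA GCA TCT TCA GTC GTA TCG TCT CAT GCT AGT CAT TCC GCT TGG GTA TTG CGA CTT TCA TGA GAT AGG AAG CTC — no ATG→stop ORF.
Forward-strand max 33 nt; reverse-strand max 9 nt. The forward strand has the longer ORF.

forward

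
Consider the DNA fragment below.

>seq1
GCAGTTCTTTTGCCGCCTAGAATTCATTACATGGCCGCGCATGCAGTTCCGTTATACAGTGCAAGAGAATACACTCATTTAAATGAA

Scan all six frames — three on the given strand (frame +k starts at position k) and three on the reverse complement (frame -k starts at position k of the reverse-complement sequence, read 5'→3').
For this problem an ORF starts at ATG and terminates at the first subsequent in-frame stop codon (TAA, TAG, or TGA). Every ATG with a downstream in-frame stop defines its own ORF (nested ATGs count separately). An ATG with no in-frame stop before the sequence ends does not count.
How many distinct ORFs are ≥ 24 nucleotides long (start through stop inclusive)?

2

Reverse complement (5'→3'): TTCATTTAAATGAGTGTATTCTCTTGCACTGTATAACGGAACTGCATGCGCGGCCATGTAATGAATTCTAGGCGGCAAAAGAACTGC
Frame +1: GCA GTT CTT TTG CCG CCT AGA ATT CAT TAC ATG GCC GCG CAT GCA GTT CCG TTA TAC AGT GCA AGA GAA TAC ACT CAT TTA AAT GAA — no ATG→stop ORF.
Frame +2: CAG TTC TTT TGC CGC CTA GAA TTC ATT ACA TGG CCG CGC ATG CAG TTC CGT TAT ACA GTG CAA GAG AAT ACA CTC ATT TAA ATG — ATG at 41, stop TAA at 80 → 42 nt.
Frame +3: AGT TCT TTT GCC GCC TAG AAT TCA TTA CAT GGC CGC GCA TGC AGT TCC GTT ATA CAG TGC AAG AGA ATA CAC TCA TTT AAA TGA — no ATG→stop ORF.
Frame -1: TTC ATT TAA ATG AGT GTA TTC TCT TGC ACT GTA TAA CGG AAC TGC ATG CGC GGC CAT GTA ATG AAT TCT AGG CGG CAA AAG AAC TGC — ATG at 10, stop TAA at 34 → 27 nt.
Frame -2: TCA TTT AAA TGA GTG TAT TCT CTT GCA CTG TAT AAC GGA ACT GCA TGC GCG GCC ATG TAA TGA ATT CTA GGC GGC AAA AGA ACT — ATG at 56, stop TAA at 59 → 6 nt.
Frame -3: CAT TTA AAT GAG TGT ATT CTC TTG CAC TGT ATA ACG GAA CTG CAT GCG CGG CCA TGT AAT GAA TTC TAG GCG GCA AAA GAA CTG — no ATG→stop ORF.
ORFs ≥ 24 nucleotides: frame +2 41–82 (42 nucleotides), frame -1 10–36 (27 nucleotides). Count = 2.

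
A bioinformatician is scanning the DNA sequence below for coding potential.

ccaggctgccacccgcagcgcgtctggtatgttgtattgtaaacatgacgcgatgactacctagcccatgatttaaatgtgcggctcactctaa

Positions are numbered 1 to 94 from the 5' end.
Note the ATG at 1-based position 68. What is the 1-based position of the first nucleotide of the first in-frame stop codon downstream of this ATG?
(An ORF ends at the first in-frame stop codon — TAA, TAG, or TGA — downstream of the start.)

74

Codons from position 68: ATG (68–70), ATT (71–73), TAA (74–76).
TAA is a stop codon; it begins at position 74.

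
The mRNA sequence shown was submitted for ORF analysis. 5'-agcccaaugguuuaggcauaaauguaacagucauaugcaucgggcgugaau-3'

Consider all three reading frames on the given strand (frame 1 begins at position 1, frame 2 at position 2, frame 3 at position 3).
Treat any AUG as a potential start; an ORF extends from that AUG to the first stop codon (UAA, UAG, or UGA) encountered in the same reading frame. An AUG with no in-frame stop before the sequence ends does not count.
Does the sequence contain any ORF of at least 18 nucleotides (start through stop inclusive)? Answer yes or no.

no

Frame 1: AGC CCA AUG GUU UAG GCA UAA AUG UAA CAG UCA UAU GCA UCG GGC GUG AAU — AUG at 7, stop UAG at 13 → 9 nt; AUG at 22, stop UAA at 25 → 6 nt.
Frame 2: GCC CAA UGG UUU AGG CAU AAA UGU AAC AGU CAU AUG CAU CGG GCG UGA — AUG at 35, stop UGA at 47 → 15 nt.
Frame 3: CCC AAU GGU UUA GGC AUA AAU GUA ACA GUC AUA UGC AUC GGG CGU GAA — no AUG→stop ORF.
Largest ORF found is 15 nucleotides < 18, so no.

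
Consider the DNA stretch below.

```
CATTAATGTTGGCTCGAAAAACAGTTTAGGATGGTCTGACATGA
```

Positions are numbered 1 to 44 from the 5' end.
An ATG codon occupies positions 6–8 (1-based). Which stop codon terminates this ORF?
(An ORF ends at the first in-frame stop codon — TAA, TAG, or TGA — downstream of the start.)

TAG

Codons from position 6: ATG (6–8), TTG (9–11), GCT (12–14), CGA (15–17), AAA (18–20), ACA (21–23), GTT (24–26), TAG (27–29).
The first in-frame stop codon is TAG.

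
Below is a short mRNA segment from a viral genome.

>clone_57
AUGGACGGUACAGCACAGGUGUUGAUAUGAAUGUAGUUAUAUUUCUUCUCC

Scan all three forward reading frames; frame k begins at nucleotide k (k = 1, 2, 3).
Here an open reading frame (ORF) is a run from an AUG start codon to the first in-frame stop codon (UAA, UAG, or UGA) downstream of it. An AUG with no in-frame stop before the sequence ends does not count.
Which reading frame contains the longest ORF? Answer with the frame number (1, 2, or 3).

Frame 1: AUG GAC GGU ACA GCA CAG GUG UUG AUA UGA AUG UAG UUA UAU UUC UUC UCC — AUG at 1, stop UGA at 28 → 30 nt; AUG at 31, stop UAG at 34 → 6 nt.
Frame 2: UGG ACG GUA CAG CAC AGG UGU UGA UAU GAA UGU AGU UAU AUU UCU UCU — no AUG→stop ORF.
Frame 3: GGA CGG UAC AGC ACA GGU GUU GAU AUG AAU GUA GUU AUA UUU CUU CUC — no AUG→stop ORF.
Longest ORF is 30 nt in frame 1 (positions 1–30).

1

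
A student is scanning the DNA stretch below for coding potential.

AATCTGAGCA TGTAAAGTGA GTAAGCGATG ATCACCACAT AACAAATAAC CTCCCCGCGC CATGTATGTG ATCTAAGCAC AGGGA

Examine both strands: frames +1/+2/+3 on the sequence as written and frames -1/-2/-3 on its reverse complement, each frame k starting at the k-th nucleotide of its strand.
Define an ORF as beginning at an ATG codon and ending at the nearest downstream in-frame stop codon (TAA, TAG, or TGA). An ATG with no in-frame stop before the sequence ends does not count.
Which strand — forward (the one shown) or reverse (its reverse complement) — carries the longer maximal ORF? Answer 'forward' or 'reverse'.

Reverse complement (5'→3'): TCCCTGTGCTTAGATCACATACATGGCGCGGGGAGGTTATTTGTTATGTGGTGATCATCGCTTACTCACTTTACATGCTCAGATT
Frame +1: AAT CTG AGC ATG TAA AGT GAG TAA GCG ATG ATC ACC ACA TAA CAA ATA ACC TCC CCG CGC CAT GTA TGT GAT CTA AGC ACA GGG — ATG at 10, stop TAA at 13 → 6 nt; ATG at 28, stop TAA at 40 → 15 nt.
Frame +2: ATC TGA GCA TGT AAA GTG AGT AAG CGA TGA TCA CCA CAT AAC AAA TAA CCT CCC CGC GCC ATG TAT GTG ATC TAA GCA CAG GGA — ATG at 62, stop TAA at 74 → 15 nt.
Frame +3: TCT GAG CAT GTA AAG TGA GTA AGC GAT GAT CAC CAC ATA ACA AAT AAC CTC CCC GCG CCA TGT ATG TGA TCT AAG CAC AGG — ATG at 66, stop TGA at 69 → 6 nt.
Frame -1: TCC CTG TGC TTA GAT CAC ATA CAT GGC GCG GGG AGG TTA TTT GTT ATG TGG TGA TCA TCG CTT ACT CAC TTT ACA TGC TCA GAT — ATG at 46, stop TGA at 52 → 9 nt.
Frame -2: CCC TGT GCT TAG ATC ACA TAC ATG GCG CGG GGA GGT TAT TTG TTA TGT GGT GAT CAT CGC TTA CTC ACT TTA CAT GCT CAG ATT — no ATG→stop ORF.
Frame -3: CCT GTG CTT AGA TCA CAT ACA TGG CGC GGG GAG GTT ATT TGT TAT GTG GTG ATC ATC GCT TAC TCA CTT TAC ATG CTC AGA — no ATG→stop ORF.
Forward-strand max 15 nt; reverse-strand max 9 nt. The forward strand has the longer ORF.

forward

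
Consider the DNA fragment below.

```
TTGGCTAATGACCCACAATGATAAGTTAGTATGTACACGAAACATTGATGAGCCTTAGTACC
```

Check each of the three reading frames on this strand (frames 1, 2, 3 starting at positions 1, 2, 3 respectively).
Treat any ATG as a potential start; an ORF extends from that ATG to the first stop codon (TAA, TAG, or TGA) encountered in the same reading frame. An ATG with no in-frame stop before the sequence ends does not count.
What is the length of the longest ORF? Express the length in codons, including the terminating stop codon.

Frame 1: TTG GCT AAT GAC CCA CAA TGA TAA GTT AGT ATG TAC ACG AAA CAT TGA TGA GCC TTA GTA — ATG at 31, stop TGA at 46 → 18 nt.
Frame 2: TGG CTA ATG ACC CAC AAT GAT AAG TTA GTA TGT ACA CGA AAC ATT GAT GAG CCT TAG TAC — ATG at 8, stop TAG at 56 → 51 nt.
Frame 3: GGC TAA TGA CCC ACA ATG ATA AGT TAG TAT GTA CAC GAA ACA TTG ATG AGC CTT AGT ACC — ATG at 18, stop TAG at 27 → 12 nt.
Longest: frame 2, positions 8–58, 51 nt = 17 codons = 16 aa. → 17 codons.

17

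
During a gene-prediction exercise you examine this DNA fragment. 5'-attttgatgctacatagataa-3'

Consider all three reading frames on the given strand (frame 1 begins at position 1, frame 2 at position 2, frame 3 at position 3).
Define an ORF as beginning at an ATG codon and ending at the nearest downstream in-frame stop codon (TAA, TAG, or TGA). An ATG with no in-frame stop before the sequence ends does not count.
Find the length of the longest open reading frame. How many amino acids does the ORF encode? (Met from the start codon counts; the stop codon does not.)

4

Frame 1: ATT TTG ATG CTA CAT AGA TAA — ATG at 7, stop TAA at 19 → 15 nt.
Frame 2: TTT TGA TGC TAC ATA GAT — no ATG→stop ORF.
Frame 3: TTT GAT GCT ACA TAG ATA — no ATG→stop ORF.
Longest: frame 1, positions 7–21, 15 nt = 5 codons = 4 aa. → 4 amino acids.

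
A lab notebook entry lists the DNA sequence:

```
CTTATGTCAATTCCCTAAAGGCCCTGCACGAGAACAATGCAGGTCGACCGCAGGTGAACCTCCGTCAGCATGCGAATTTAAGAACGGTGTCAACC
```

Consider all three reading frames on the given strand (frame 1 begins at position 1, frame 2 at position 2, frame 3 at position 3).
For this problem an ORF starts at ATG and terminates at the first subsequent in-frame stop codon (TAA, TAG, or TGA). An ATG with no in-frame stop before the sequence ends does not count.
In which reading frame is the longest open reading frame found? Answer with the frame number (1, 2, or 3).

1

Frame 1: CTT ATG TCA ATT CCC TAA AGG CCC TGC ACG AGA ACA ATG CAG GTC GAC CGC AGG TGA ACC TCC GTC AGC ATG CGA ATT TAA GAA CGG TGT CAA — ATG at 4, stop TAA at 16 → 15 nt; ATG at 37, stop TGA at 55 → 21 nt; ATG at 70, stop TAA at 79 → 12 nt.
Frame 2: TTA TGT CAA TTC CCT AAA GGC CCT GCA CGA GAA CAA TGC AGG TCG ACC GCA GGT GAA CCT CCG TCA GCA TGC GAA TTT AAG AAC GGT GTC AAC — no ATG→stop ORF.
Frame 3: TAT GTC AAT TCC CTA AAG GCC CTG CAC GAG AAC AAT GCA GGT CGA CCG CAG GTG AAC CTC CGT CAG CAT GCG AAT TTA AGA ACG GTG TCA ACC — no ATG→stop ORF.
Longest ORF is 21 nt in frame 1 (positions 37–57).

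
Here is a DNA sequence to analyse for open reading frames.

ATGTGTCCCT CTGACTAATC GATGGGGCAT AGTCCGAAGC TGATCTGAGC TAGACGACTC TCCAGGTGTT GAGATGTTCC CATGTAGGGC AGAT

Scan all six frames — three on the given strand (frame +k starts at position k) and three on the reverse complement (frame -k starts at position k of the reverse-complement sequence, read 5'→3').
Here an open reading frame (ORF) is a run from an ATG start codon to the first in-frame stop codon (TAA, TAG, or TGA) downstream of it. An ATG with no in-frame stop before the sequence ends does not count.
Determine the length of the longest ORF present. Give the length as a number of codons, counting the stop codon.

Reverse complement (5'→3'): ATCTGCCCTACATGGGAACATCTCAACACCTGGAGAGTCGTCTAGCTCAGATCAGCTTCGGACTATGCCCCATCGATTAGTCAGAGGGACACAT
Frame +1: ATG TGT CCC TCT GAC TAA TCG ATG GGG CAT AGT CCG AAG CTG ATC TGA GCT AGA CGA CTC TCC AGG TGT TGA GAT GTT CCC ATG TAG GGC AGA — ATG at 1, stop TAA at 16 → 18 nt; ATG at 22, stop TGA at 46 → 27 nt; ATG at 82, stop TAG at 85 → 6 nt.
Frame +2: TGT GTC CCT CTG ACT AAT CGA TGG GGC ATA GTC CGA AGC TGA TCT GAG CTA GAC GAC TCT CCA GGT GTT GAG ATG TTC CCA TGT AGG GCA GAT — no ATG→stop ORF.
Frame +3: GTG TCC CTC TGA CTA ATC GAT GGG GCA TAG TCC GAA GCT GAT CTG AGC TAG ACG ACT CTC CAG GTG TTG AGA TGT TCC CAT GTA GGG CAG — no ATG→stop ORF.
Frame -1: ATC TGC CCT ACA TGG GAA CAT CTC AAC ACC TGG AGA GTC GTC TAG CTC AGA TCA GCT TCG GAC TAT GCC CCA TCG ATT AGT CAG AGG GAC ACA — no ATG→stop ORF.
Frame -2: TCT GCC CTA CAT GGG AAC ATC TCA ACA CCT GGA GAG TCG TCT AGC TCA GAT CAG CTT CGG ACT ATG CCC CAT CGA TTA GTC AGA GGG ACA CAT — no ATG→stop ORF.
Frame -3: CTG CCC TAC ATG GGA ACA TCT CAA CAC CTG GAG AGT CGT CTA GCT CAG ATC AGC TTC GGA CTA TGC CCC ATC GAT TAG TCA GAG GGA CAC — ATG at 12, stop TAG at 78 → 69 nt.
Longest: frame -3, positions 12–80, 69 nt = 23 codons = 22 aa. → 23 codons.

23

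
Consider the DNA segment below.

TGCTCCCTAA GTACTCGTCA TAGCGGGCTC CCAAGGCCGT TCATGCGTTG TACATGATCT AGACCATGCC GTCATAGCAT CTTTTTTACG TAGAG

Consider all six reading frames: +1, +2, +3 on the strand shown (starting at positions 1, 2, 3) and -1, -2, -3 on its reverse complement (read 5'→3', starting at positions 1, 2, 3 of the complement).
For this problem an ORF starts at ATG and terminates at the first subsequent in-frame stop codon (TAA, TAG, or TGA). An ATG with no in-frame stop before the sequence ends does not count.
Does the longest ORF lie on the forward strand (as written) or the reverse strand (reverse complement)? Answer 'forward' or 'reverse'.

Reverse complement (5'→3'): CTCTACGTAAAAAAGATGCTATGACGGCATGGTCTAGATCATGTACAACGCATGAACGGCCTTGGGAGCCCGCTATGACGAGTACTTAGGGAGCA
Frame +1: TGC TCC CTA AGT ACT CGT CAT AGC GGG CTC CCA AGG CCG TTC ATG CGT TGT ACA TGA TCT AGA CCA TGC CGT CAT AGC ATC TTT TTT ACG TAG — ATG at 43, stop TGA at 55 → 15 nt.
Frame +2: GCT CCC TAA GTA CTC GTC ATA GCG GGC TCC CAA GGC CGT TCA TGC GTT GTA CAT GAT CTA GAC CAT GCC GTC ATA GCA TCT TTT TTA CGT AGA — no ATG→stop ORF.
Frame +3: CTC CCT AAG TAC TCG TCA TAG CGG GCT CCC AAG GCC GTT CAT GCG TTG TAC ATG ATC TAG ACC ATG CCG TCA TAG CAT CTT TTT TAC GTA GAG — ATG at 54, stop TAG at 60 → 9 nt; ATG at 66, stop TAG at 75 → 12 nt.
Frame -1: CTC TAC GTA AAA AAG ATG CTA TGA CGG CAT GGT CTA GAT CAT GTA CAA CGC ATG AAC GGC CTT GGG AGC CCG CTA TGA CGA GTA CTT AGG GAG — ATG at 16, stop TGA at 22 → 9 nt; ATG at 52, stop TGA at 76 → 27 nt.
Frame -2: TCT ACG TAA AAA AGA TGC TAT GAC GGC ATG GTC TAG ATC ATG TAC AAC GCA TGA ACG GCC TTG GGA GCC CGC TAT GAC GAG TAC TTA GGG AGC — ATG at 29, stop TAG at 35 → 9 nt; ATG at 41, stop TGA at 53 → 15 nt.
Frame -3: CTA CGT AAA AAA GAT GCT ATG ACG GCA TGG TCT AGA TCA TGT ACA ACG CAT GAA CGG CCT TGG GAG CCC GCT ATG ACG AGT ACT TAG GGA GCA — ATG at 21, stop TAG at 87 → 69 nt; ATG at 75, stop TAG at 87 → 15 nt.
Forward-strand max 15 nt; reverse-strand max 69 nt. The reverse strand has the longer ORF.

reverse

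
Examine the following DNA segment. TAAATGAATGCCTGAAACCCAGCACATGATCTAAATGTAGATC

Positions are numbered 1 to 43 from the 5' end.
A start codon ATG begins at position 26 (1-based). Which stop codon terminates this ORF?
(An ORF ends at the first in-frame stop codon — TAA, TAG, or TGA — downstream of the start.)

TAA

Codons from position 26: ATG (26–28), ATC (29–31), TAA (32–34).
The first in-frame stop codon is TAA.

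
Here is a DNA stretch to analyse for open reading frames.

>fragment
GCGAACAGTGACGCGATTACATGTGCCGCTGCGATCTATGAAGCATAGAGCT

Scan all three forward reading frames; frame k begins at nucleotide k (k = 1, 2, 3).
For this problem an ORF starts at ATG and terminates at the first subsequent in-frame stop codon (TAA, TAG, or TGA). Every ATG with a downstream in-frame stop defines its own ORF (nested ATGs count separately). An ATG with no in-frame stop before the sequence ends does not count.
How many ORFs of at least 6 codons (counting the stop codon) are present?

1

Frame 1: GCG AAC AGT GAC GCG ATT ACA TGT GCC GCT GCG ATC TAT GAA GCA TAG AGC — no ATG→stop ORF.
Frame 2: CGA ACA GTG ACG CGA TTA CAT GTG CCG CTG CGA TCT ATG AAG CAT AGA GCT — no ATG→stop ORF.
Frame 3: GAA CAG TGA CGC GAT TAC ATG TGC CGC TGC GAT CTA TGA AGC ATA GAG — ATG at 21, stop TGA at 39 → 21 nt.
ORFs ≥ 6 codons: frame 3 21–41 (7 codons). Count = 1.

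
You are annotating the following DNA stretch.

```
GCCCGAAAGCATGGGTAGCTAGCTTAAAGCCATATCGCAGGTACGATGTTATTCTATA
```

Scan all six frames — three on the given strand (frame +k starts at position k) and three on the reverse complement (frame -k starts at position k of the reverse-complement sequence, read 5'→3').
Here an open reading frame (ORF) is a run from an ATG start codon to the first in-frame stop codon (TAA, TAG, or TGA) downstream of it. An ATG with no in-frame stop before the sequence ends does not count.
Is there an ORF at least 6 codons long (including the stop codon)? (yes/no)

Reverse complement (5'→3'): TATAGAATAACATCGTACCTGCGATATGGCTTTAAGCTAGCTACCCATGCTTTCGGGC
Frame +1: GCC CGA AAG CAT GGG TAG CTA GCT TAA AGC CAT ATC GCA GGT ACG ATG TTA TTC TAT — no ATG→stop ORF.
Frame +2: CCC GAA AGC ATG GGT AGC TAG CTT AAA GCC ATA TCG CAG GTA CGA TGT TAT TCT ATA — ATG at 11, stop TAG at 20 → 12 nt.
Frame +3: CCG AAA GCA TGG GTA GCT AGC TTA AAG CCA TAT CGC AGG TAC GAT GTT ATT CTA — no ATG→stop ORF.
Frame -1: TAT AGA ATA ACA TCG TAC CTG CGA TAT GGC TTT AAG CTA GCT ACC CAT GCT TTC GGG — no ATG→stop ORF.
Frame -2: ATA GAA TAA CAT CGT ACC TGC GAT ATG GCT TTA AGC TAG CTA CCC ATG CTT TCG GGC — ATG at 26, stop TAG at 38 → 15 nt.
Frame -3: TAG AAT AAC ATC GTA CCT GCG ATA TGG CTT TAA GCT AGC TAC CCA TGC TTT CGG — no ATG→stop ORF.
Largest ORF found is 5 codons < 6, so no.

no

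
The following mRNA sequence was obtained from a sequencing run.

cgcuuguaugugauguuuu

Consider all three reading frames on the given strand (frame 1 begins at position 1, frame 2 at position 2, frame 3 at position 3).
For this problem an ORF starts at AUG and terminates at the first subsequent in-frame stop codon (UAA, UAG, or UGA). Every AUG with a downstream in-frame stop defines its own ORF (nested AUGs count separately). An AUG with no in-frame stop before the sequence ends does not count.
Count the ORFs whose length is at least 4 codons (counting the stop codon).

Frame 1: CGC UUG UAU GUG AUG UUU — no AUG→stop ORF.
Frame 2: GCU UGU AUG UGA UGU UUU — AUG at 8, stop UGA at 11 → 6 nt.
Frame 3: CUU GUA UGU GAU GUU — no AUG→stop ORF.
No ORF reaches 4 codons. Count = 0.

0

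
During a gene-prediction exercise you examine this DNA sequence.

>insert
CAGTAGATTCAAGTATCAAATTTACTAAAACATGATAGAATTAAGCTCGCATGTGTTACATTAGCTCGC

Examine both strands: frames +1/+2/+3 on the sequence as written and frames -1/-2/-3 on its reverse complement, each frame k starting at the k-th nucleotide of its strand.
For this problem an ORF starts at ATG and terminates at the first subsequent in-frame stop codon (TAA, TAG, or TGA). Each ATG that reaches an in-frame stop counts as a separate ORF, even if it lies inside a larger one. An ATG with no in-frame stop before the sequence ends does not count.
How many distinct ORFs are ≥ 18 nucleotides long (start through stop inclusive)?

1

Reverse complement (5'→3'): GCGAGCTAATGTAACACATGCGAGCTTAATTCTATCATGTTTTAGTAAATTTGATACTTGAATCTACTG
Frame +1: CAG TAG ATT CAA GTA TCA AAT TTA CTA AAA CAT GAT AGA ATT AAG CTC GCA TGT GTT ACA TTA GCT CGC — no ATG→stop ORF.
Frame +2: AGT AGA TTC AAG TAT CAA ATT TAC TAA AAC ATG ATA GAA TTA AGC TCG CAT GTG TTA CAT TAG CTC — ATG at 32, stop TAG at 62 → 33 nt.
Frame +3: GTA GAT TCA AGT ATC AAA TTT ACT AAA ACA TGA TAG AAT TAA GCT CGC ATG TGT TAC ATT AGC TCG — no ATG→stop ORF.
Frame -1: GCG AGC TAA TGT AAC ACA TGC GAG CTT AAT TCT ATC ATG TTT TAG TAA ATT TGA TAC TTG AAT CTA CTG — ATG at 37, stop TAG at 43 → 9 nt.
Frame -2: CGA GCT AAT GTA ACA CAT GCG AGC TTA ATT CTA TCA TGT TTT AGT AAA TTT GAT ACT TGA ATC TAC — no ATG→stop ORF.
Frame -3: GAG CTA ATG TAA CAC ATG CGA GCT TAA TTC TAT CAT GTT TTA GTA AAT TTG ATA CTT GAA TCT ACT — ATG at 9, stop TAA at 12 → 6 nt; ATG at 18, stop TAA at 27 → 12 nt.
ORFs ≥ 18 nucleotides: frame +2 32–64 (33 nucleotides). Count = 1.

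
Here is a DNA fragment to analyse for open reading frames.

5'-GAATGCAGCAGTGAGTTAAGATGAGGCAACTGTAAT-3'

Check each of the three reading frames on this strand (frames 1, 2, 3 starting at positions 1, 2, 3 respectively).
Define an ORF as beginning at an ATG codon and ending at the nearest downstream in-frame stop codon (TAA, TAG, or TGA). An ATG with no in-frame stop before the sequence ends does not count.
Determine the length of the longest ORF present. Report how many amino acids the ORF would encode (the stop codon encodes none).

4

Frame 1: GAA TGC AGC AGT GAG TTA AGA TGA GGC AAC TGT AAT — no ATG→stop ORF.
Frame 2: AAT GCA GCA GTG AGT TAA GAT GAG GCA ACT GTA — no ATG→stop ORF.
Frame 3: ATG CAG CAG TGA GTT AAG ATG AGG CAA CTG TAA — ATG at 3, stop TGA at 12 → 12 nt; ATG at 21, stop TAA at 33 → 15 nt.
Longest: frame 3, positions 21–35, 15 nt = 5 codons = 4 aa. → 4 amino acids.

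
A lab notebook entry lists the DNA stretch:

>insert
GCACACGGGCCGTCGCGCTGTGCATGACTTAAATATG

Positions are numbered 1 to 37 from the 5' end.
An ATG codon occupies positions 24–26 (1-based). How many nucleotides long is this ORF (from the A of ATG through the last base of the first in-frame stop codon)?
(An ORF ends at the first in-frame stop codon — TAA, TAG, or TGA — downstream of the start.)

Codons from position 24: ATG (24–26), ACT (27–29), TAA (30–32).
TAA is the first in-frame stop; ORF spans 24–32, 9 nucleotides.

9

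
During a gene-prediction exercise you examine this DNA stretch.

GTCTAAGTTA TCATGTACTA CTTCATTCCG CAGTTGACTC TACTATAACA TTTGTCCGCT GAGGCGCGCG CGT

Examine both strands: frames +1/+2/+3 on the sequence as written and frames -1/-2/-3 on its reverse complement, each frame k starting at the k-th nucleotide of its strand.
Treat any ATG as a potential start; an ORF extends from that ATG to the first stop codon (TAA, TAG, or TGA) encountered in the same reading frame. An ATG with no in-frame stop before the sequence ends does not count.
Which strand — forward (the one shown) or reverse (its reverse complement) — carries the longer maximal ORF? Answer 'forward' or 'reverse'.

forward

Reverse complement (5'→3'): ACGCGCGCGCCTCAGCGGACAAATGTTATAGTAGAGTCAACTGCGGAATGAAGTAGTACATGATAACTTAGAC
Frame +1: GTC TAA GTT ATC ATG TAC TAC TTC ATT CCG CAG TTG ACT CTA CTA TAA CAT TTG TCC GCT GAG GCG CGC GCG — ATG at 13, stop TAA at 46 → 36 nt.
Frame +2: TCT AAG TTA TCA TGT ACT ACT TCA TTC CGC AGT TGA CTC TAC TAT AAC ATT TGT CCG CTG AGG CGC GCG CGT — no ATG→stop ORF.
Frame +3: CTA AGT TAT CAT GTA CTA CTT CAT TCC GCA GTT GAC TCT ACT ATA ACA TTT GTC CGC TGA GGC GCG CGC — no ATG→stop ORF.
Frame -1: ACG CGC GCG CCT CAG CGG ACA AAT GTT ATA GTA GAG TCA ACT GCG GAA TGA AGT AGT ACA TGA TAA CTT AGA — no ATG→stop ORF.
Frame -2: CGC GCG CGC CTC AGC GGA CAA ATG TTA TAG TAG AGT CAA CTG CGG AAT GAA GTA GTA CAT GAT AAC TTA GAC — ATG at 23, stop TAG at 29 → 9 nt.
Frame -3: GCG CGC GCC TCA GCG GAC AAA TGT TAT AGT AGA GTC AAC TGC GGA ATG AAG TAG TAC ATG ATA ACT TAG — ATG at 48, stop TAG at 54 → 9 nt; ATG at 60, stop TAG at 69 → 12 nt.
Forward-strand max 36 nt; reverse-strand max 12 nt. The forward strand has the longer ORF.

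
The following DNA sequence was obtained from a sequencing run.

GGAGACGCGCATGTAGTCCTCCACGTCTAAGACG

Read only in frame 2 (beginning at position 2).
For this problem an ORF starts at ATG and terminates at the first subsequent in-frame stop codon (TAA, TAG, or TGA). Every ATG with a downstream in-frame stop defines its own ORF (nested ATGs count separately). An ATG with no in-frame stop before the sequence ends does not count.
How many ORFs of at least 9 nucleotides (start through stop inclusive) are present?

Frame 2: GAG ACG CGC ATG TAG TCC TCC ACG TCT AAG ACG — ATG at 11, stop TAG at 14 → 6 nt.
No ORF reaches 9 nucleotides. Count = 0.

0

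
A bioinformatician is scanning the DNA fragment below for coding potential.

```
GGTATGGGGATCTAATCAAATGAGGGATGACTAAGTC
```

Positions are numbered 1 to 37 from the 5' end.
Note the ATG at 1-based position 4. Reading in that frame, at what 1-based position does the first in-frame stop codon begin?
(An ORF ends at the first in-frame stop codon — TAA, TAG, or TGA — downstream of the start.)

13

Codons from position 4: ATG (4–6), GGG (7–9), ATC (10–12), TAA (13–15).
TAA is a stop codon; it begins at position 13.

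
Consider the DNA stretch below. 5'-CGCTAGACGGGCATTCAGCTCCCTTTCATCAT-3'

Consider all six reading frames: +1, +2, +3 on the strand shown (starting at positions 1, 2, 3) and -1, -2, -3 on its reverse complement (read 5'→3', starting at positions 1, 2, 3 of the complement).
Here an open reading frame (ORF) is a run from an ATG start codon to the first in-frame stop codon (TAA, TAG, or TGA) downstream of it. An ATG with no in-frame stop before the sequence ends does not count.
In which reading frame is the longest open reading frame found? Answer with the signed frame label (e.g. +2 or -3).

Reverse complement (5'→3'): ATGATGAAAGGGAGCTGAATGCCCGTCTAGCG
Frame +1: CGC TAG ACG GGC ATT CAG CTC CCT TTC ATC — no ATG→stop ORF.
Frame +2: GCT AGA CGG GCA TTC AGC TCC CTT TCA TCA — no ATG→stop ORF.
Frame +3: CTA GAC GGG CAT TCA GCT CCC TTT CAT CAT — no ATG→stop ORF.
Frame -1: ATG ATG AAA GGG AGC TGA ATG CCC GTC TAG — ATG at 1, stop TGA at 16 → 18 nt; ATG at 4, stop TGA at 16 → 15 nt; ATG at 19, stop TAG at 28 → 12 nt.
Frame -2: TGA TGA AAG GGA GCT GAA TGC CCG TCT AGC — no ATG→stop ORF.
Frame -3: GAT GAA AGG GAG CTG AAT GCC CGT CTA GCG — no ATG→stop ORF.
Longest ORF is 18 nt in frame -1 (positions 1–18).

-1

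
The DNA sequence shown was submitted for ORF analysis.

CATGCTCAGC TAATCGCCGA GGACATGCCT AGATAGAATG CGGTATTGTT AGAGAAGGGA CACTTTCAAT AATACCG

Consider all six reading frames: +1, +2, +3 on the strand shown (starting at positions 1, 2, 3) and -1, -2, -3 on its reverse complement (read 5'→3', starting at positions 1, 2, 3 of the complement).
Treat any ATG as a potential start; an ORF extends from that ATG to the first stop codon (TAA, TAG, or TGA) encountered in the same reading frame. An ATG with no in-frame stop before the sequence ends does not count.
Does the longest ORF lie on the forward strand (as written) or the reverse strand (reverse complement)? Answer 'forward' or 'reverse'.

reverse

Reverse complement (5'→3'): CGGTATTATTGAAAGTGTCCCTTCTCTAACAATACCGCATTCTATCTAGGCATGTCCTCGGCGATTAGCTGAGCATG
Frame +1: CAT GCT CAG CTA ATC GCC GAG GAC ATG CCT AGA TAG AAT GCG GTA TTG TTA GAG AAG GGA CAC TTT CAA TAA TAC — ATG at 25, stop TAG at 34 → 12 nt.
Frame +2: ATG CTC AGC TAA TCG CCG AGG ACA TGC CTA GAT AGA ATG CGG TAT TGT TAG AGA AGG GAC ACT TTC AAT AAT ACC — ATG at 2, stop TAA at 11 → 12 nt; ATG at 38, stop TAG at 50 → 15 nt.
Frame +3: TGC TCA GCT AAT CGC CGA GGA CAT GCC TAG ATA GAA TGC GGT ATT GTT AGA GAA GGG ACA CTT TCA ATA ATA CCG — no ATG→stop ORF.
Frame -1: CGG TAT TAT TGA AAG TGT CCC TTC TCT AAC AAT ACC GCA TTC TAT CTA GGC ATG TCC TCG GCG ATT AGC TGA GCA — ATG at 52, stop TGA at 70 → 21 nt.
Frame -2: GGT ATT ATT GAA AGT GTC CCT TCT CTA ACA ATA CCG CAT TCT ATC TAG GCA TGT CCT CGG CGA TTA GCT GAG CAT — no ATG→stop ORF.
Frame -3: GTA TTA TTG AAA GTG TCC CTT CTC TAA CAA TAC CGC ATT CTA TCT AGG CAT GTC CTC GGC GAT TAG CTG AGC ATG — no ATG→stop ORF.
Forward-strand max 15 nt; reverse-strand max 21 nt. The reverse strand has the longer ORF.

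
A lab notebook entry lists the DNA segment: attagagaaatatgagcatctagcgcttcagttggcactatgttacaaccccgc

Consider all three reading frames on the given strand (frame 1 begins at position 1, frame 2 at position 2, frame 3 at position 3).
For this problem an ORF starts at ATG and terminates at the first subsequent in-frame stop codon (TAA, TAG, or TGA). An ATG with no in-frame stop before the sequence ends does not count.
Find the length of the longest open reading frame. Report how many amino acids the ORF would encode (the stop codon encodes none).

Frame 1: ATT AGA GAA ATA TGA GCA TCT AGC GCT TCA GTT GGC ACT ATG TTA CAA CCC CGC — no ATG→stop ORF.
Frame 2: TTA GAG AAA TAT GAG CAT CTA GCG CTT CAG TTG GCA CTA TGT TAC AAC CCC — no ATG→stop ORF.
Frame 3: TAG AGA AAT ATG AGC ATC TAG CGC TTC AGT TGG CAC TAT GTT ACA ACC CCG — ATG at 12, stop TAG at 21 → 12 nt.
Longest: frame 3, positions 12–23, 12 nt = 4 codons = 3 aa. → 3 amino acids.

3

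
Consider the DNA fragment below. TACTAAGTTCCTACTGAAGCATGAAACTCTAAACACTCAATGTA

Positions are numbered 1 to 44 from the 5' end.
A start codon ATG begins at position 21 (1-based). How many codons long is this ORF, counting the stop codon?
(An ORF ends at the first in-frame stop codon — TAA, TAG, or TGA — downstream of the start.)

Codons from position 21: ATG (21–23), AAA (24–26), CTC (27–29), TAA (30–32).
TAA is the first in-frame stop; that's 4 codons including the stop.

4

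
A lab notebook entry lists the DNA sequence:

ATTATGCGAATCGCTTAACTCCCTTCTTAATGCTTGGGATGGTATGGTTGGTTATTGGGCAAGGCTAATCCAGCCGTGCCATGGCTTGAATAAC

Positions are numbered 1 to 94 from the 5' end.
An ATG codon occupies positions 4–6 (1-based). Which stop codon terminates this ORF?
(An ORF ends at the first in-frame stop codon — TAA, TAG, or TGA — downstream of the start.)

TAA

Codons from position 4: ATG (4–6), CGA (7–9), ATC (10–12), GCT (13–15), TAA (16–18).
The first in-frame stop codon is TAA.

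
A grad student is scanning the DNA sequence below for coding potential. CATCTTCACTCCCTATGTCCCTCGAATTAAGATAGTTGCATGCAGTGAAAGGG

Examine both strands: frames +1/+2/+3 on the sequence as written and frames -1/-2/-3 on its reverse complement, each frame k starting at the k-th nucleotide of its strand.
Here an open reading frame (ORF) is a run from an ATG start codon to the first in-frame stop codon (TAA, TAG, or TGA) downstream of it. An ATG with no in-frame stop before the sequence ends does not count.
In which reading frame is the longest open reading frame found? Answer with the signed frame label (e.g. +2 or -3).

+3

Reverse complement (5'→3'): CCCTTTCACTGCATGCAACTATCTTAATTCGAGGGACATAGGGAGTGAAGATG
Frame +1: CAT CTT CAC TCC CTA TGT CCC TCG AAT TAA GAT AGT TGC ATG CAG TGA AAG — ATG at 40, stop TGA at 46 → 9 nt.
Frame +2: ATC TTC ACT CCC TAT GTC CCT CGA ATT AAG ATA GTT GCA TGC AGT GAA AGG — no ATG→stop ORF.
Frame +3: TCT TCA CTC CCT ATG TCC CTC GAA TTA AGA TAG TTG CAT GCA GTG AAA GGG — ATG at 15, stop TAG at 33 → 21 nt.
Frame -1: CCC TTT CAC TGC ATG CAA CTA TCT TAA TTC GAG GGA CAT AGG GAG TGA AGA — ATG at 13, stop TAA at 25 → 15 nt.
Frame -2: CCT TTC ACT GCA TGC AAC TAT CTT AAT TCG AGG GAC ATA GGG AGT GAA GAT — no ATG→stop ORF.
Frame -3: CTT TCA CTG CAT GCA ACT ATC TTA ATT CGA GGG ACA TAG GGA GTG AAG ATG — no ATG→stop ORF.
Longest ORF is 21 nt in frame +3 (positions 15–35).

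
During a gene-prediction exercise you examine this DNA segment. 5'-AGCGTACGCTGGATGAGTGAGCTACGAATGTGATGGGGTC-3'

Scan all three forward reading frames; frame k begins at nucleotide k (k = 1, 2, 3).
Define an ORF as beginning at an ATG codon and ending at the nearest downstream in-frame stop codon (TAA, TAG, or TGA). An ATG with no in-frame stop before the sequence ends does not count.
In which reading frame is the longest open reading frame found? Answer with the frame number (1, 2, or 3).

1

Frame 1: AGC GTA CGC TGG ATG AGT GAG CTA CGA ATG TGA TGG GGT — ATG at 13, stop TGA at 31 → 21 nt; ATG at 28, stop TGA at 31 → 6 nt.
Frame 2: GCG TAC GCT GGA TGA GTG AGC TAC GAA TGT GAT GGG GTC — no ATG→stop ORF.
Frame 3: CGT ACG CTG GAT GAG TGA GCT ACG AAT GTG ATG GGG — no ATG→stop ORF.
Longest ORF is 21 nt in frame 1 (positions 13–33).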